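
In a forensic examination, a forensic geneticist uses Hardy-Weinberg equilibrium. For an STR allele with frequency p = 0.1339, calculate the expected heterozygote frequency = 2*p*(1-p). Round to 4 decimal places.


Hardy-Weinberg heterozygote frequency:
q = 1 - p = 1 - 0.1339 = 0.8661
2pq = 2 * 0.1339 * 0.8661 = 0.2319

0.2319


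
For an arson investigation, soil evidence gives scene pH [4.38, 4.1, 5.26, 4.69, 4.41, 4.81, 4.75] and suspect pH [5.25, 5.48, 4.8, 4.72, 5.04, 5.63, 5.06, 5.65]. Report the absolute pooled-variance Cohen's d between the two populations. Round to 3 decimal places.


Pooled-variance Cohen's d for soil pH comparison:
Scene mean = 32.4 / 7 = 4.628571
Suspect mean = 41.63 / 8 = 5.20375
Scene sample variance s_s^2 = 0.139848
Suspect sample variance s_c^2 = 0.129113
Pooled variance = ((n_s-1)*s_s^2 + (n_c-1)*s_c^2) / (n_s + n_c - 2) = 0.134067
Pooled SD = sqrt(0.134067) = 0.366152
Mean difference = -0.575179
|d| = |-0.575179| / 0.366152 = 1.571

1.571


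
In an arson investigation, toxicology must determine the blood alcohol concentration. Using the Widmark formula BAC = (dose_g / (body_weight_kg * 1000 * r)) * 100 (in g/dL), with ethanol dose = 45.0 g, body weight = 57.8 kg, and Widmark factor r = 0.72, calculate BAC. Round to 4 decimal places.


Applying the Widmark formula:
BAC = (dose_g / (body_wt * 1000 * r)) * 100
Denominator = 57.8 * 1000 * 0.72 = 41616
BAC = (45.0 / 41616) * 100
BAC = 0.1081 g/dL

0.1081


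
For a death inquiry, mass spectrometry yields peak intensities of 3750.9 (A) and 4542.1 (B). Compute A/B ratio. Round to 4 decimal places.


Spectral peak ratio:
Peak A = 3750.9 counts
Peak B = 4542.1 counts
Ratio = 3750.9 / 4542.1 = 0.8258

0.8258


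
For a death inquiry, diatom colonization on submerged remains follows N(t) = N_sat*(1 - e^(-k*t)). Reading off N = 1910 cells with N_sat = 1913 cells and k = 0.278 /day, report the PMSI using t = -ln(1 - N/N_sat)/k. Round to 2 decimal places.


PMSI from diatom colonization curve:
N / N_sat = 1910 / 1913 = 0.998432
1 - N/N_sat = 0.001568
ln(1 - N/N_sat) = -6.457954
t = -ln(1 - N/N_sat) / k = -(-6.457954) / 0.278 = 23.23 days

23.23


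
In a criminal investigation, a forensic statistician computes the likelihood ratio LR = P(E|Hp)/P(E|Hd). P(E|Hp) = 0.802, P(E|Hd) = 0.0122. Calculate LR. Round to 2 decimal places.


Likelihood ratio calculation:
LR = P(E|Hp) / P(E|Hd)
LR = 0.802 / 0.0122
LR = 65.74

65.74


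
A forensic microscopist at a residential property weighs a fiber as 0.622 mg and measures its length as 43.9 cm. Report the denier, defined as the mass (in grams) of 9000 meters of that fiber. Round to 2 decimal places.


Denier calculation:
Mass in grams = 0.622 mg / 1000 = 0.000622 g
Length in meters = 43.9 cm / 100 = 0.439 m
Linear density = mass / length = 0.000622 / 0.439 = 0.00141686 g/m
Denier = (g/m) * 9000 = 0.00141686 * 9000 = 12.75

12.75


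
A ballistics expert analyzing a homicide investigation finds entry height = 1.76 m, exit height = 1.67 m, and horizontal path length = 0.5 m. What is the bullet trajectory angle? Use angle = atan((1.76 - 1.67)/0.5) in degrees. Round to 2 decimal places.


Bullet trajectory angle:
Height difference = 1.76 - 1.67 = 0.09 m
angle = atan(0.09 / 0.5)
angle = atan(0.18)
angle = 10.20 degrees

10.20


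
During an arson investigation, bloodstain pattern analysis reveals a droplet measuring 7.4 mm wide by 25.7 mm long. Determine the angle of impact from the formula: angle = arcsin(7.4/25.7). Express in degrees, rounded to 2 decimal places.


Blood spatter impact angle calculation:
width / length = 7.4 / 25.7 = 0.287938
angle = arcsin(0.287938)
angle = 16.73 degrees

16.73


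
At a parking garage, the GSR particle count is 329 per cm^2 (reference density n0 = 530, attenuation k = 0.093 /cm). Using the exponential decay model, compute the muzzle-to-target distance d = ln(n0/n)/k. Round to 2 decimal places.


GSR distance calculation:
n0/n = 530 / 329 = 1.610942
ln(n0/n) = 0.476819
d = 0.476819 / 0.093 = 5.13 cm

5.13


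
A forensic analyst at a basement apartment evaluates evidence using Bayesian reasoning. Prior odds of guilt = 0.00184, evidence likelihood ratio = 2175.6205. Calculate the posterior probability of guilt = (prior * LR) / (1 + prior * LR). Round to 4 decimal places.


Bayesian evidence evaluation:
Posterior odds = prior_odds * LR = 0.00184 * 2175.6205 = 4.003142
Posterior probability = posterior_odds / (1 + posterior_odds)
= 4.003142 / (1 + 4.003142)
= 4.003142 / 5.003142
= 0.8001

0.8001


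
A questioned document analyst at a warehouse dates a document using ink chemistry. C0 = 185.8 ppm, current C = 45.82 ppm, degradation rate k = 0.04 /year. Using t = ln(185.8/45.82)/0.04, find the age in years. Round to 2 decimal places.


Document age estimation:
C0/C = 185.8 / 45.82 = 4.054998
ln(C0/C) = 1.39995
t = 1.39995 / 0.04 = 35.00 years

35.00


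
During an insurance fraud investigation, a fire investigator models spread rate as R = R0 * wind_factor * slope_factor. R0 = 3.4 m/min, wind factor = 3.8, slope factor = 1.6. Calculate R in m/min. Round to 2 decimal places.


Fire spread rate calculation:
R = R0 * wind_factor * slope_factor
= 3.4 * 3.8 * 1.6
= 12.92 * 1.6
= 20.67 m/min

20.67


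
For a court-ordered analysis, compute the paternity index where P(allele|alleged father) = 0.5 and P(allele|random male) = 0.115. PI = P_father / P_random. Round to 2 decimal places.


Paternity Index calculation:
PI = P(allele|father) / P(allele|random)
PI = 0.5 / 0.115
PI = 4.35

4.35


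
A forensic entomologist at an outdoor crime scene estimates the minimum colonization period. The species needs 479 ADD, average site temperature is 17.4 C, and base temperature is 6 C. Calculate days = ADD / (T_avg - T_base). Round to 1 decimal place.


Insect development time:
Effective temperature = avg_temp - T_base = 17.4 - 6 = 11.4 C
Days = ADD / effective_temp = 479 / 11.4 = 42.0 days

42.0


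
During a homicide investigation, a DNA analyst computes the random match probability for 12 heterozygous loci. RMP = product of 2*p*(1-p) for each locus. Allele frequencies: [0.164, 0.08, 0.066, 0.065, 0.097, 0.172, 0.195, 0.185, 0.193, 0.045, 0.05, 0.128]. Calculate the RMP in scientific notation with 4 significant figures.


Computing RMP for 12 loci:
Locus 1: 2 * 0.164 * 0.836 = 0.274208
Locus 2: 2 * 0.08 * 0.92 = 0.1472
Locus 3: 2 * 0.066 * 0.934 = 0.123288
Locus 4: 2 * 0.065 * 0.935 = 0.12155
Locus 5: 2 * 0.097 * 0.903 = 0.175182
Locus 6: 2 * 0.172 * 0.828 = 0.284832
Locus 7: 2 * 0.195 * 0.805 = 0.31395
Locus 8: 2 * 0.185 * 0.815 = 0.30155
Locus 9: 2 * 0.193 * 0.807 = 0.311502
Locus 10: 2 * 0.045 * 0.955 = 0.08595
Locus 11: 2 * 0.05 * 0.95 = 0.095
Locus 12: 2 * 0.128 * 0.872 = 0.223232
RMP = 1.622e-09

1.622e-09


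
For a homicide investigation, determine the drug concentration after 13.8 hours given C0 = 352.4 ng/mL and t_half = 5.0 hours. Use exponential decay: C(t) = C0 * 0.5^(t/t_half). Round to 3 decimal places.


Drug concentration decay:
Number of half-lives = t / t_half = 13.8 / 5.0 = 2.76
Decay factor = 0.5^2.76 = 0.14762408
C(t) = 352.4 * 0.14762408 = 52.023 ng/mL

52.023


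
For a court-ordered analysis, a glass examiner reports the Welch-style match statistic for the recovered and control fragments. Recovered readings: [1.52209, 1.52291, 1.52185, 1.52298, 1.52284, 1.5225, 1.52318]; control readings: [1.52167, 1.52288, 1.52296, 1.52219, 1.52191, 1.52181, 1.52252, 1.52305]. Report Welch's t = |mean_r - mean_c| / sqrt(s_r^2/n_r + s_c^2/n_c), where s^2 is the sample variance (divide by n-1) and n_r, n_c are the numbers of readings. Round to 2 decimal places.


Welch's t-criterion for glass RI comparison:
Recovered mean = sum / n_r = 10.65835 / 7 = 1.5226214
Control mean = sum / n_c = 12.17899 / 8 = 1.5223738
Recovered sample variance s_r^2 = 2.43981e-07
Control sample variance s_c^2 = 3.05798e-07
Welch SE (unpooled) = sqrt(s_r^2/n_r + s_c^2/n_c) = sqrt(3.48544e-08 + 3.82248e-08) = sqrt(7.30792e-08) = 0.000270332
|mean_r - mean_c| = 0.000247679
t = 0.000247679 / 0.000270332 = 0.92

0.92


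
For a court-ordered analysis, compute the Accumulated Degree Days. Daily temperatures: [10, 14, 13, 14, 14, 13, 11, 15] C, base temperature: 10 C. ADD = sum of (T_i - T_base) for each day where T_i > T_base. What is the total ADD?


Computing ADD day by day:
Day 1: max(0, 10 - 10) = 0
Day 2: max(0, 14 - 10) = 4
Day 3: max(0, 13 - 10) = 3
Day 4: max(0, 14 - 10) = 4
Day 5: max(0, 14 - 10) = 4
Day 6: max(0, 13 - 10) = 3
Day 7: max(0, 11 - 10) = 1
Day 8: max(0, 15 - 10) = 5
Total ADD = 24

24


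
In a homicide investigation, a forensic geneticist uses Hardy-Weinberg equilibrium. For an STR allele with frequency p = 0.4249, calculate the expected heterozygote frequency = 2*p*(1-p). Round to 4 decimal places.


Hardy-Weinberg heterozygote frequency:
q = 1 - p = 1 - 0.4249 = 0.5751
2pq = 2 * 0.4249 * 0.5751 = 0.4887

0.4887


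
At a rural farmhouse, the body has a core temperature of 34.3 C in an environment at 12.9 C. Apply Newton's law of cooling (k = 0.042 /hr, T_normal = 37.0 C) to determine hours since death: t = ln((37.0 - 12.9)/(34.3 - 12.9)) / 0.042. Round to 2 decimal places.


Using Newton's law of cooling:
t = ln((T_normal - T_ambient) / (T_body - T_ambient)) / k
T_normal - T_ambient = 24.1
T_body - T_ambient = 21.4
Ratio = 1.126168
ln(ratio) = 0.118821
t = 0.118821 / 0.042 = 2.83 hours

2.83


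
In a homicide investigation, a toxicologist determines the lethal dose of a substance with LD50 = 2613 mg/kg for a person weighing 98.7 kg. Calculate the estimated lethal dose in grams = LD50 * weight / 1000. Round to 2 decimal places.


Lethal dose calculation:
Lethal dose = LD50 * body_weight / 1000
= 2613 * 98.7 / 1000
= 257903.1 / 1000
= 257.90 g

257.90


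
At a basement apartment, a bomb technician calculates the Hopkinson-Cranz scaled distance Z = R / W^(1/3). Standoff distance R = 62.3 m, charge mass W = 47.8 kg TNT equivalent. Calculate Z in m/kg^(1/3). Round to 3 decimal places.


Scaled distance calculation:
W^(1/3) = 47.8^(1/3) = 3.629187
Z = R / W^(1/3) = 62.3 / 3.629187
Z = 17.166 m/kg^(1/3)

17.166


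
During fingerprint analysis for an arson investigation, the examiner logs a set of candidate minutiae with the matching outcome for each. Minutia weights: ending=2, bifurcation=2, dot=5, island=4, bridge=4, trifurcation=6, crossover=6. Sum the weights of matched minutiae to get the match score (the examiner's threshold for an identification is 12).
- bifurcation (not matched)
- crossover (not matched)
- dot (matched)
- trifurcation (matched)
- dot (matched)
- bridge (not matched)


Weighted minutiae match score:
  bifurcation: not matched, +0
  crossover: not matched, +0
  dot: matched, +5 (running total 5)
  trifurcation: matched, +6 (running total 11)
  dot: matched, +5 (running total 16)
  bridge: not matched, +0
Total score = 16
Threshold = 12; verdict = identification

16


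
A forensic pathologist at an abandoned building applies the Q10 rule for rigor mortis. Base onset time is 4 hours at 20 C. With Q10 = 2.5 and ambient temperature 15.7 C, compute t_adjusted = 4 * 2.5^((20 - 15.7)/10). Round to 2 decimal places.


Rigor mortis time adjustment:
Exponent = (T_ref - T_actual) / 10 = (20 - 15.7) / 10 = 0.43
Q10 factor = 2.5^0.43 = 1.48291
t_adjusted = 4 * 1.48291 = 5.93 hours

5.93


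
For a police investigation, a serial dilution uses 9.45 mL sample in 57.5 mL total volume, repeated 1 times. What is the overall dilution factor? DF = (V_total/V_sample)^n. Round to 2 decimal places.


Dilution factor calculation:
Single dilution = V_total / V_sample = 57.5 / 9.45 ≈ 6.084656
Number of dilutions = 1
Total DF = (57.5 / 9.45)^1 (full precision, rounded at the end) = 6.08

6.08


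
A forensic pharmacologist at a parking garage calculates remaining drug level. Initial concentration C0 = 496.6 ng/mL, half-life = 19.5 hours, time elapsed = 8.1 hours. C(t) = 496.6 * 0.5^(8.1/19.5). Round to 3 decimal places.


Drug concentration decay:
Number of half-lives = t / t_half = 8.1 / 19.5 = 0.415385
Decay factor = 0.5^0.415385 = 0.74981937
C(t) = 496.6 * 0.74981937 = 372.360 ng/mL

372.360


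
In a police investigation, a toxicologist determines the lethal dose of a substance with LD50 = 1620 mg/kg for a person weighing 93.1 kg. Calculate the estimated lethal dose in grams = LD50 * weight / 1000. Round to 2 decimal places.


Lethal dose calculation:
Lethal dose = LD50 * body_weight / 1000
= 1620 * 93.1 / 1000
= 150822 / 1000
= 150.82 g

150.82


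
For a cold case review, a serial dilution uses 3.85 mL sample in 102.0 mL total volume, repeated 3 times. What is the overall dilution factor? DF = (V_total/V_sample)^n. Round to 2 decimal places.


Dilution factor calculation:
Single dilution = V_total / V_sample = 102.0 / 3.85 ≈ 26.493506
Number of dilutions = 3
Total DF = (102.0 / 3.85)^3 (full precision, rounded at the end) = 18595.95

18595.95


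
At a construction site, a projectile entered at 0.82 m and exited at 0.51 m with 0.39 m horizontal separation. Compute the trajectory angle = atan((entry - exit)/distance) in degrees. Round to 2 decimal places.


Bullet trajectory angle:
Height difference = 0.82 - 0.51 = 0.31 m
angle = atan(0.31 / 0.39)
angle = atan(0.794872)
angle = 38.48 degrees

38.48


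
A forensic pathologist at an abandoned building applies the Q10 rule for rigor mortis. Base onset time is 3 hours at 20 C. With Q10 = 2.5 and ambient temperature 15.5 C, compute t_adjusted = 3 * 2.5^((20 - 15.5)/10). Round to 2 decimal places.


Rigor mortis time adjustment:
Exponent = (T_ref - T_actual) / 10 = (20 - 15.5) / 10 = 0.45
Q10 factor = 2.5^0.45 = 1.51033
t_adjusted = 3 * 1.51033 = 4.53 hours

4.53


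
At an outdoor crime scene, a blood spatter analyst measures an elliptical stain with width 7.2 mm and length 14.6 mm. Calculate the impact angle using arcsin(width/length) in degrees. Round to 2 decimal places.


Blood spatter impact angle calculation:
width / length = 7.2 / 14.6 = 0.493151
angle = arcsin(0.493151)
angle = 29.55 degrees

29.55


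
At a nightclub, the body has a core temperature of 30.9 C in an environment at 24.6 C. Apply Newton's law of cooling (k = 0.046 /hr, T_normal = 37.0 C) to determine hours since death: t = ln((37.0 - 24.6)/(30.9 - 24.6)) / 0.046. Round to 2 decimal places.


Using Newton's law of cooling:
t = ln((T_normal - T_ambient) / (T_body - T_ambient)) / k
T_normal - T_ambient = 12.4
T_body - T_ambient = 6.3
Ratio = 1.968254
ln(ratio) = 0.677147
t = 0.677147 / 0.046 = 14.72 hours

14.72


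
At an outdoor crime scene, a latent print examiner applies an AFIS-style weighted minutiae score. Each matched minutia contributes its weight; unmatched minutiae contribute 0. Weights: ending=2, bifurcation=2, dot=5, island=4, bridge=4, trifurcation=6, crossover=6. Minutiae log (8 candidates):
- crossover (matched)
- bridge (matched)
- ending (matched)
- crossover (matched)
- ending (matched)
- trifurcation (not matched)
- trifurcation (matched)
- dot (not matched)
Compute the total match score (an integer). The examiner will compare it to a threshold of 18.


Weighted minutiae match score:
  crossover: matched, +6 (running total 6)
  bridge: matched, +4 (running total 10)
  ending: matched, +2 (running total 12)
  crossover: matched, +6 (running total 18)
  ending: matched, +2 (running total 20)
  trifurcation: not matched, +0
  trifurcation: matched, +6 (running total 26)
  dot: not matched, +0
Total score = 26
Threshold = 18; verdict = identification

26


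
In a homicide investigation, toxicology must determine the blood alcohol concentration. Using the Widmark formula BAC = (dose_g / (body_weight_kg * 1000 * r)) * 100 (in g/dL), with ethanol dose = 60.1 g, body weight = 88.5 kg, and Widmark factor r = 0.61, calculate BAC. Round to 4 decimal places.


Applying the Widmark formula:
BAC = (dose_g / (body_wt * 1000 * r)) * 100
Denominator = 88.5 * 1000 * 0.61 = 53985
BAC = (60.1 / 53985) * 100
BAC = 0.1113 g/dL

0.1113


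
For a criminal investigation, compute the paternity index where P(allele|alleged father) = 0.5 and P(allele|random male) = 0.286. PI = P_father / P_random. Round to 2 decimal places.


Paternity Index calculation:
PI = P(allele|father) / P(allele|random)
PI = 0.5 / 0.286
PI = 1.75

1.75


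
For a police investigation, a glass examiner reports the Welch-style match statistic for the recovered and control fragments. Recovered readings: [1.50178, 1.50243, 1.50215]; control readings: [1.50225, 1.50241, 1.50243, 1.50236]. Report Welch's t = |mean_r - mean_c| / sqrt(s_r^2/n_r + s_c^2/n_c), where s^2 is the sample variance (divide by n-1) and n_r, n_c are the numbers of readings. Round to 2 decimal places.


Welch's t-criterion for glass RI comparison:
Recovered mean = sum / n_r = 4.50636 / 3 = 1.50212
Control mean = sum / n_c = 6.00945 / 4 = 1.5023625
Recovered sample variance s_r^2 = 1.063e-07
Control sample variance s_c^2 = 6.49167e-09
Welch SE (unpooled) = sqrt(s_r^2/n_r + s_c^2/n_c) = sqrt(3.54333e-08 + 1.62292e-09) = sqrt(3.70562e-08) = 0.0001925
|mean_r - mean_c| = 0.0002425
t = 0.0002425 / 0.0001925 = 1.26

1.26


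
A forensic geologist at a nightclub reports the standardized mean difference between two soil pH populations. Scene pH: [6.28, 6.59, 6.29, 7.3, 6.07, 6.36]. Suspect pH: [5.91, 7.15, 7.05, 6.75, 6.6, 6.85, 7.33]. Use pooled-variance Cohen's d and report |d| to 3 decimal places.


Pooled-variance Cohen's d for soil pH comparison:
Scene mean = 38.89 / 6 = 6.481667
Suspect mean = 47.64 / 7 = 6.805714
Scene sample variance s_s^2 = 0.188617
Suspect sample variance s_c^2 = 0.217129
Pooled variance = ((n_s-1)*s_s^2 + (n_c-1)*s_c^2) / (n_s + n_c - 2) = 0.204169
Pooled SD = sqrt(0.204169) = 0.451851
Mean difference = -0.324048
|d| = |-0.324048| / 0.451851 = 0.717

0.717


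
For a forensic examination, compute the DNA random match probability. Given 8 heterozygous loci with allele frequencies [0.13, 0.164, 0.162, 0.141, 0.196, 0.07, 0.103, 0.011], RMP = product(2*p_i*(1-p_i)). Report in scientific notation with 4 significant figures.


Computing RMP for 8 loci:
Locus 1: 2 * 0.13 * 0.87 = 0.2262
Locus 2: 2 * 0.164 * 0.836 = 0.274208
Locus 3: 2 * 0.162 * 0.838 = 0.271512
Locus 4: 2 * 0.141 * 0.859 = 0.242238
Locus 5: 2 * 0.196 * 0.804 = 0.315168
Locus 6: 2 * 0.07 * 0.93 = 0.1302
Locus 7: 2 * 0.103 * 0.897 = 0.184782
Locus 8: 2 * 0.011 * 0.989 = 0.021758
RMP = 6.730e-07

6.730e-07


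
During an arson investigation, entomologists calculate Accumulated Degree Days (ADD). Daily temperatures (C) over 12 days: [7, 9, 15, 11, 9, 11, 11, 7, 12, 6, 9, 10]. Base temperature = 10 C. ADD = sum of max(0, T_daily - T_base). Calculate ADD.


Computing ADD day by day:
Day 1: max(0, 7 - 10) = 0
Day 2: max(0, 9 - 10) = 0
Day 3: max(0, 15 - 10) = 5
Day 4: max(0, 11 - 10) = 1
Day 5: max(0, 9 - 10) = 0
Day 6: max(0, 11 - 10) = 1
Day 7: max(0, 11 - 10) = 1
Day 8: max(0, 7 - 10) = 0
Day 9: max(0, 12 - 10) = 2
Day 10: max(0, 6 - 10) = 0
Day 11: max(0, 9 - 10) = 0
Day 12: max(0, 10 - 10) = 0
Total ADD = 10

10


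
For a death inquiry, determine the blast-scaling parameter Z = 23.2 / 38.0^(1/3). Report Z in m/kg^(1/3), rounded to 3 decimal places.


Scaled distance calculation:
W^(1/3) = 38.0^(1/3) = 3.361975
Z = R / W^(1/3) = 23.2 / 3.361975
Z = 6.901 m/kg^(1/3)

6.901


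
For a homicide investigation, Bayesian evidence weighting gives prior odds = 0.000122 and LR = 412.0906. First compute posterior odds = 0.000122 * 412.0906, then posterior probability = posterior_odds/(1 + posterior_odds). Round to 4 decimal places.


Bayesian evidence evaluation:
Posterior odds = prior_odds * LR = 0.000122 * 412.0906 = 0.05027505
Posterior probability = posterior_odds / (1 + posterior_odds)
= 0.05027505 / (1 + 0.05027505)
= 0.05027505 / 1.05027505
= 0.0479

0.0479


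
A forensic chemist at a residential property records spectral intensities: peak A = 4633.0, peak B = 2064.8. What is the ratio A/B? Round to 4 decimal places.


Spectral peak ratio:
Peak A = 4633.0 counts
Peak B = 2064.8 counts
Ratio = 4633.0 / 2064.8 = 2.2438

2.2438


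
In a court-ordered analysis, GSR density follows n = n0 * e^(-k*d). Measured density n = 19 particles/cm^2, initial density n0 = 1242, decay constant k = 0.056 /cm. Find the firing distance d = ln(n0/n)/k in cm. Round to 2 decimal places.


GSR distance calculation:
n0/n = 1242 / 19 = 65.368421
ln(n0/n) = 4.180039
d = 4.180039 / 0.056 = 74.64 cm

74.64


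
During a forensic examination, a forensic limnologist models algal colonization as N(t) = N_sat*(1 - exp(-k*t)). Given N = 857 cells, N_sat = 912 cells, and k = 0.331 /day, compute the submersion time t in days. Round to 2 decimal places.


PMSI from diatom colonization curve:
N / N_sat = 857 / 912 = 0.939693
1 - N/N_sat = 0.060307
ln(1 - N/N_sat) = -2.808307
t = -ln(1 - N/N_sat) / k = -(-2.808307) / 0.331 = 8.48 days

8.48


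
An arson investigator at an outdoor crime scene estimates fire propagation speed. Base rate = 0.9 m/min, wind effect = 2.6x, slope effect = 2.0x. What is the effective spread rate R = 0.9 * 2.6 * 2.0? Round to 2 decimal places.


Fire spread rate calculation:
R = R0 * wind_factor * slope_factor
= 0.9 * 2.6 * 2.0
= 2.34 * 2.0
= 4.68 m/min

4.68


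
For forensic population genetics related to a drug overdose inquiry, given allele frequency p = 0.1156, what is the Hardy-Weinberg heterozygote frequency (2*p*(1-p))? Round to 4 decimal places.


Hardy-Weinberg heterozygote frequency:
q = 1 - p = 1 - 0.1156 = 0.8844
2pq = 2 * 0.1156 * 0.8844 = 0.2045

0.2045


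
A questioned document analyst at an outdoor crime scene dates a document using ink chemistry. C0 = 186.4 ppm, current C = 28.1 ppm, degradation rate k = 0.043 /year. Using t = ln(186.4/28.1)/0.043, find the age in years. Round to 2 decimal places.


Document age estimation:
C0/C = 186.4 / 28.1 = 6.633452
ln(C0/C) = 1.892125
t = 1.892125 / 0.043 = 44.00 years

44.00


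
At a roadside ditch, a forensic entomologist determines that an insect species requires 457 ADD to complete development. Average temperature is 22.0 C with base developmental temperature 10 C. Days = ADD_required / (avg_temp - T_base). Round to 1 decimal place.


Insect development time:
Effective temperature = avg_temp - T_base = 22.0 - 10 = 12.0 C
Days = ADD / effective_temp = 457 / 12.0 = 38.1 days

38.1


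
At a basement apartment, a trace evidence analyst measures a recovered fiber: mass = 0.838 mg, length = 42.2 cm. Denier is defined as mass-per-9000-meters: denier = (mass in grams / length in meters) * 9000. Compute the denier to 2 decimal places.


Denier calculation:
Mass in grams = 0.838 mg / 1000 = 0.000838 g
Length in meters = 42.2 cm / 100 = 0.422 m
Linear density = mass / length = 0.000838 / 0.422 = 0.00198578 g/m
Denier = (g/m) * 9000 = 0.00198578 * 9000 = 17.87

17.87


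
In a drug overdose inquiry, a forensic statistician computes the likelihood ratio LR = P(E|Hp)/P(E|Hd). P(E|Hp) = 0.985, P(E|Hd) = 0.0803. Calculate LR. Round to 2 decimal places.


Likelihood ratio calculation:
LR = P(E|Hp) / P(E|Hd)
LR = 0.985 / 0.0803
LR = 12.27

12.27


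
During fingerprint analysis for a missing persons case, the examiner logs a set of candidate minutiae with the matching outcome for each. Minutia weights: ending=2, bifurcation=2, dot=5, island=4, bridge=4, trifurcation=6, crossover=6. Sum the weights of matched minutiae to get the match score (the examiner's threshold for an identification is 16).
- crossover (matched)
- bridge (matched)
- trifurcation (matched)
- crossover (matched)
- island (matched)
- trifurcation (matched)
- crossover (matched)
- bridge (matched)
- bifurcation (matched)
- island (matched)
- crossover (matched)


Weighted minutiae match score:
  crossover: matched, +6 (running total 6)
  bridge: matched, +4 (running total 10)
  trifurcation: matched, +6 (running total 16)
  crossover: matched, +6 (running total 22)
  island: matched, +4 (running total 26)
  trifurcation: matched, +6 (running total 32)
  crossover: matched, +6 (running total 38)
  bridge: matched, +4 (running total 42)
  bifurcation: matched, +2 (running total 44)
  island: matched, +4 (running total 48)
  crossover: matched, +6 (running total 54)
Total score = 54
Threshold = 16; verdict = identification

54


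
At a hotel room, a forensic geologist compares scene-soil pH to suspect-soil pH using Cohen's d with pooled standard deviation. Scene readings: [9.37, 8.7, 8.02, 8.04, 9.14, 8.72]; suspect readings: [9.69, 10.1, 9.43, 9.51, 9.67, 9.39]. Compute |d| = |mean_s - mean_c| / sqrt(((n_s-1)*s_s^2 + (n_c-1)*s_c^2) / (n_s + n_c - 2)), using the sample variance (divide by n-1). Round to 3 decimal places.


Pooled-variance Cohen's d for soil pH comparison:
Scene mean = 51.99 / 6 = 8.665
Suspect mean = 57.79 / 6 = 9.631667
Scene sample variance s_s^2 = 0.30671
Suspect sample variance s_c^2 = 0.067617
Pooled variance = ((n_s-1)*s_s^2 + (n_c-1)*s_c^2) / (n_s + n_c - 2) = 0.187163
Pooled SD = sqrt(0.187163) = 0.432623
Mean difference = -0.966667
|d| = |-0.966667| / 0.432623 = 2.234

2.234


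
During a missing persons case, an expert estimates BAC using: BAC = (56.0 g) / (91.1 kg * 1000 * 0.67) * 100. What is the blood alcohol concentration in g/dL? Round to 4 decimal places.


Applying the Widmark formula:
BAC = (dose_g / (body_wt * 1000 * r)) * 100
Denominator = 91.1 * 1000 * 0.67 = 61037
BAC = (56.0 / 61037) * 100
BAC = 0.0917 g/dL

0.0917


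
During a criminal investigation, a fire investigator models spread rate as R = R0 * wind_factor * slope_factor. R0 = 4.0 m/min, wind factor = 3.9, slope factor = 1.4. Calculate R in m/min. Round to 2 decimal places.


Fire spread rate calculation:
R = R0 * wind_factor * slope_factor
= 4.0 * 3.9 * 1.4
= 15.6 * 1.4
= 21.84 m/min

21.84


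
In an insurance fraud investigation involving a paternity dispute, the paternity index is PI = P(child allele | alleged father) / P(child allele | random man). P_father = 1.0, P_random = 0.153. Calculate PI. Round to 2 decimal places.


Paternity Index calculation:
PI = P(allele|father) / P(allele|random)
PI = 1.0 / 0.153
PI = 6.54

6.54


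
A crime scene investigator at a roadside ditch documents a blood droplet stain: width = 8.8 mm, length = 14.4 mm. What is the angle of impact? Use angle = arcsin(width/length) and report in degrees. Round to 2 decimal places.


Blood spatter impact angle calculation:
width / length = 8.8 / 14.4 = 0.611111
angle = arcsin(0.611111)
angle = 37.67 degrees

37.67


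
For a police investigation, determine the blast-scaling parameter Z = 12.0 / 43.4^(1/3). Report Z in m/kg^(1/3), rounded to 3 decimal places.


Scaled distance calculation:
W^(1/3) = 43.4^(1/3) = 3.514228
Z = R / W^(1/3) = 12.0 / 3.514228
Z = 3.415 m/kg^(1/3)

3.415


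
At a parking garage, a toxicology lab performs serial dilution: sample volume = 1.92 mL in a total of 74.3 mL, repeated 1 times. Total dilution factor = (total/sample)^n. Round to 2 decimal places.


Dilution factor calculation:
Single dilution = V_total / V_sample = 74.3 / 1.92 ≈ 38.697917
Number of dilutions = 1
Total DF = (74.3 / 1.92)^1 (full precision, rounded at the end) = 38.70

38.70


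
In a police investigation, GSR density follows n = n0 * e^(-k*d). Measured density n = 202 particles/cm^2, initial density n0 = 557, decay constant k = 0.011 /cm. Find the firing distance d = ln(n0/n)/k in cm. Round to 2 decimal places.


GSR distance calculation:
n0/n = 557 / 202 = 2.757426
ln(n0/n) = 1.014298
d = 1.014298 / 0.011 = 92.21 cm

92.21


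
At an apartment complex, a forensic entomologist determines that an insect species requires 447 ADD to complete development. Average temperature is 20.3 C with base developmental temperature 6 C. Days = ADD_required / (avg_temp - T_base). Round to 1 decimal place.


Insect development time:
Effective temperature = avg_temp - T_base = 20.3 - 6 = 14.3 C
Days = ADD / effective_temp = 447 / 14.3 = 31.3 days

31.3


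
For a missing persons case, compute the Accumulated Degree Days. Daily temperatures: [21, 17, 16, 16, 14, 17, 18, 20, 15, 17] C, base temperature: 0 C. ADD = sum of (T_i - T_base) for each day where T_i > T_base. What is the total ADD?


Computing ADD day by day:
Day 1: max(0, 21 - 0) = 21
Day 2: max(0, 17 - 0) = 17
Day 3: max(0, 16 - 0) = 16
Day 4: max(0, 16 - 0) = 16
Day 5: max(0, 14 - 0) = 14
Day 6: max(0, 17 - 0) = 17
Day 7: max(0, 18 - 0) = 18
Day 8: max(0, 20 - 0) = 20
Day 9: max(0, 15 - 0) = 15
Day 10: max(0, 17 - 0) = 17
Total ADD = 171

171


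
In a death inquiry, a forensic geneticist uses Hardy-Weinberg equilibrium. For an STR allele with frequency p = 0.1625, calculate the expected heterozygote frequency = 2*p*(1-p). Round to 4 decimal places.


Hardy-Weinberg heterozygote frequency:
q = 1 - p = 1 - 0.1625 = 0.8375
2pq = 2 * 0.1625 * 0.8375 = 0.2722

0.2722


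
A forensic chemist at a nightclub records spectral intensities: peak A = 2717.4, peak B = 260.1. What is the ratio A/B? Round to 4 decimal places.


Spectral peak ratio:
Peak A = 2717.4 counts
Peak B = 260.1 counts
Ratio = 2717.4 / 260.1 = 10.4475

10.4475


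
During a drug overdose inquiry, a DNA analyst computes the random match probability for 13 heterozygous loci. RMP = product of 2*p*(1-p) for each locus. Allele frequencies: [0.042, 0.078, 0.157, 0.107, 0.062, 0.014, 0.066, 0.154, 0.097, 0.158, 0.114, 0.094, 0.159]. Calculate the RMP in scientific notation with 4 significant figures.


Computing RMP for 13 loci:
Locus 1: 2 * 0.042 * 0.958 = 0.080472
Locus 2: 2 * 0.078 * 0.922 = 0.143832
Locus 3: 2 * 0.157 * 0.843 = 0.264702
Locus 4: 2 * 0.107 * 0.893 = 0.191102
Locus 5: 2 * 0.062 * 0.938 = 0.116312
Locus 6: 2 * 0.014 * 0.986 = 0.027608
Locus 7: 2 * 0.066 * 0.934 = 0.123288
Locus 8: 2 * 0.154 * 0.846 = 0.260568
Locus 9: 2 * 0.097 * 0.903 = 0.175182
Locus 10: 2 * 0.158 * 0.842 = 0.266072
Locus 11: 2 * 0.114 * 0.886 = 0.202008
Locus 12: 2 * 0.094 * 0.906 = 0.170328
Locus 13: 2 * 0.159 * 0.841 = 0.267438
RMP = 2.591e-11

2.591e-11


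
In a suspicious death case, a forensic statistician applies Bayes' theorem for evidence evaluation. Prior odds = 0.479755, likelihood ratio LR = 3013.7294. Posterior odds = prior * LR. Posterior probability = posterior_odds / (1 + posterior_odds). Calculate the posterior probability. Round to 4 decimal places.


Bayesian evidence evaluation:
Posterior odds = prior_odds * LR = 0.479755 * 3013.7294 = 1445.852
Posterior probability = posterior_odds / (1 + posterior_odds)
= 1445.852 / (1 + 1445.852)
= 1445.852 / 1446.852
= 0.9993

0.9993


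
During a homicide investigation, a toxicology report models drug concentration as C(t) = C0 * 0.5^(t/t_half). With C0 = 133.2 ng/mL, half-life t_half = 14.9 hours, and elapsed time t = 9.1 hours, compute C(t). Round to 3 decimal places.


Drug concentration decay:
Number of half-lives = t / t_half = 9.1 / 14.9 = 0.610738
Decay factor = 0.5^0.610738 = 0.65486163
C(t) = 133.2 * 0.65486163 = 87.228 ng/mL

87.228


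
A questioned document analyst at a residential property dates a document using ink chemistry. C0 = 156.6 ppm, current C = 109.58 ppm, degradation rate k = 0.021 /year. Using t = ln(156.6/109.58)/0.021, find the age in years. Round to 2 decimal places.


Document age estimation:
C0/C = 156.6 / 109.58 = 1.429093
ln(C0/C) = 0.35704
t = 0.35704 / 0.021 = 17.00 years

17.00


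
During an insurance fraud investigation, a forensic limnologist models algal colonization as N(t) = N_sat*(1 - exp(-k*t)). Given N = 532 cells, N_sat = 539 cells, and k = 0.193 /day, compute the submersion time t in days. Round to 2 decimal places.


PMSI from diatom colonization curve:
N / N_sat = 532 / 539 = 0.987013
1 - N/N_sat = 0.012987
ln(1 - N/N_sat) = -4.343806
t = -ln(1 - N/N_sat) / k = -(-4.343806) / 0.193 = 22.51 days

22.51


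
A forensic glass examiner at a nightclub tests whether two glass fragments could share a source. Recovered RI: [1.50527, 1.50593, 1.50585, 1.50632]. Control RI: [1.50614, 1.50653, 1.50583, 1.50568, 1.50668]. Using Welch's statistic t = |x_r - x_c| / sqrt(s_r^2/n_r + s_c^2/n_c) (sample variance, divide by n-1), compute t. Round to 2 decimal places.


Welch's t-criterion for glass RI comparison:
Recovered mean = sum / n_r = 6.02337 / 4 = 1.5058425
Control mean = sum / n_c = 7.53086 / 5 = 1.506172
Recovered sample variance s_r^2 = 1.87825e-07
Control sample variance s_c^2 = 1.8657e-07
Welch SE (unpooled) = sqrt(s_r^2/n_r + s_c^2/n_c) = sqrt(4.69562e-08 + 3.7314e-08) = sqrt(8.42702e-08) = 0.000290293
|mean_r - mean_c| = 0.0003295
t = 0.0003295 / 0.000290293 = 1.14

1.14


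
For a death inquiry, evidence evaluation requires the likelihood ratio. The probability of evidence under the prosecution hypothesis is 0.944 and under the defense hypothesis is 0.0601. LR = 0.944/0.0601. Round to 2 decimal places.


Likelihood ratio calculation:
LR = P(E|Hp) / P(E|Hd)
LR = 0.944 / 0.0601
LR = 15.71

15.71


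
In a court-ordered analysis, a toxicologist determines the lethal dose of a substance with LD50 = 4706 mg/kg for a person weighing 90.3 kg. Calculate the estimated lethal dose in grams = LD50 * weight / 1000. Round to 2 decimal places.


Lethal dose calculation:
Lethal dose = LD50 * body_weight / 1000
= 4706 * 90.3 / 1000
= 424951.8 / 1000
= 424.95 g

424.95


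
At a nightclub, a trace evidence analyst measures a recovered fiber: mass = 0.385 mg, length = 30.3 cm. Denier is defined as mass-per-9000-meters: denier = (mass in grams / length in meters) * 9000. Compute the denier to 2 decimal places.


Denier calculation:
Mass in grams = 0.385 mg / 1000 = 0.000385 g
Length in meters = 30.3 cm / 100 = 0.303 m
Linear density = mass / length = 0.000385 / 0.303 = 0.00127063 g/m
Denier = (g/m) * 9000 = 0.00127063 * 9000 = 11.44

11.44


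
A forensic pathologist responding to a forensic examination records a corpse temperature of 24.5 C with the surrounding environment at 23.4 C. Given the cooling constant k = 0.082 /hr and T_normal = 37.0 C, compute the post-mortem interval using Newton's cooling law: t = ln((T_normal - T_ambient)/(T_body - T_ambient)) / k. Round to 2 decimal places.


Using Newton's law of cooling:
t = ln((T_normal - T_ambient) / (T_body - T_ambient)) / k
T_normal - T_ambient = 13.6
T_body - T_ambient = 1.1
Ratio = 12.363636
ln(ratio) = 2.51476
t = 2.51476 / 0.082 = 30.67 hours

30.67


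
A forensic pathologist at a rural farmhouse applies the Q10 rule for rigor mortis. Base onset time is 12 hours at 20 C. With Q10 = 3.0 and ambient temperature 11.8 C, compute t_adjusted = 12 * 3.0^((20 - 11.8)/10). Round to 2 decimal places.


Rigor mortis time adjustment:
Exponent = (T_ref - T_actual) / 10 = (20 - 11.8) / 10 = 0.82
Q10 factor = 3.0^0.82 = 2.46172
t_adjusted = 12 * 2.46172 = 29.54 hours

29.54


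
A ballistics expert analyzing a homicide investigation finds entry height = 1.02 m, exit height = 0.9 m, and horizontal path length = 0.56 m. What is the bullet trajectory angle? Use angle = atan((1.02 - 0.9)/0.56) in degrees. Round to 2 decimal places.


Bullet trajectory angle:
Height difference = 1.02 - 0.9 = 0.12 m
angle = atan(0.12 / 0.56)
angle = atan(0.214286)
angle = 12.09 degrees

12.09


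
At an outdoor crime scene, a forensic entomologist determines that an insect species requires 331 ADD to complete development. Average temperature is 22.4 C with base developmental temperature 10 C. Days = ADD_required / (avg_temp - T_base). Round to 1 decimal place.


Insect development time:
Effective temperature = avg_temp - T_base = 22.4 - 10 = 12.4 C
Days = ADD / effective_temp = 331 / 12.4 = 26.7 days

26.7


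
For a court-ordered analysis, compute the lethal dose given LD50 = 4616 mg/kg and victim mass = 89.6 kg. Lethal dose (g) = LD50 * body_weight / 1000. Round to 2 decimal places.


Lethal dose calculation:
Lethal dose = LD50 * body_weight / 1000
= 4616 * 89.6 / 1000
= 413593.6 / 1000
= 413.59 g

413.59


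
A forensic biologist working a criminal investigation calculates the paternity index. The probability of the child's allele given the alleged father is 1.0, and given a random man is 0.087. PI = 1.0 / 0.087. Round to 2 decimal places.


Paternity Index calculation:
PI = P(allele|father) / P(allele|random)
PI = 1.0 / 0.087
PI = 11.49

11.49


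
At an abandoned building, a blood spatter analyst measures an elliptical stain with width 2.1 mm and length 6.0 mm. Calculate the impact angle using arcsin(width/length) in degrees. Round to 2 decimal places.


Blood spatter impact angle calculation:
width / length = 2.1 / 6.0 = 0.35
angle = arcsin(0.35)
angle = 20.49 degrees

20.49


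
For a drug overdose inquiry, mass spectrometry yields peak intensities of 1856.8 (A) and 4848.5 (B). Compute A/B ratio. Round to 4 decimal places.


Spectral peak ratio:
Peak A = 1856.8 counts
Peak B = 4848.5 counts
Ratio = 1856.8 / 4848.5 = 0.3830

0.3830


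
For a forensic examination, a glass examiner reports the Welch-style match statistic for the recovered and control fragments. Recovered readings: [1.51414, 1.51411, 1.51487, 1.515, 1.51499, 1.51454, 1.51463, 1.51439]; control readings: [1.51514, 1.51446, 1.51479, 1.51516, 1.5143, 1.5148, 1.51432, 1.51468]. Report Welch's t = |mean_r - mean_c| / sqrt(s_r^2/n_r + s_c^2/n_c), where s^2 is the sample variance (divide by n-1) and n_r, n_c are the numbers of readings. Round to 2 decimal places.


Welch's t-criterion for glass RI comparison:
Recovered mean = sum / n_r = 12.11667 / 8 = 1.5145837
Control mean = sum / n_c = 12.11765 / 8 = 1.5147062
Recovered sample variance s_r^2 = 1.2617e-07
Control sample variance s_c^2 = 1.12198e-07
Welch SE (unpooled) = sqrt(s_r^2/n_r + s_c^2/n_c) = sqrt(1.57712e-08 + 1.40248e-08) = sqrt(2.9796e-08) = 0.000172615
|mean_r - mean_c| = 0.0001225
t = 0.0001225 / 0.000172615 = 0.71

0.71


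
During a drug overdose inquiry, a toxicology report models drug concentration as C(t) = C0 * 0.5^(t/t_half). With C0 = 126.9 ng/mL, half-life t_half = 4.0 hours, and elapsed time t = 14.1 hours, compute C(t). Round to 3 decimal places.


Drug concentration decay:
Number of half-lives = t / t_half = 14.1 / 4.0 = 3.525
Decay factor = 0.5^3.525 = 0.08686989
C(t) = 126.9 * 0.08686989 = 11.024 ng/mL

11.024


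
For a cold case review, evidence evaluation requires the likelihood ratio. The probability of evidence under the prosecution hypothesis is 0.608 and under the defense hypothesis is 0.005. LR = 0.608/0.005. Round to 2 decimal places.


Likelihood ratio calculation:
LR = P(E|Hp) / P(E|Hd)
LR = 0.608 / 0.005
LR = 121.60

121.60


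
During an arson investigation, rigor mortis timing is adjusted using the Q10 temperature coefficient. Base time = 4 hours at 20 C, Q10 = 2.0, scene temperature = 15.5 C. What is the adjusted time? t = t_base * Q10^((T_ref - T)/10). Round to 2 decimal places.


Rigor mortis time adjustment:
Exponent = (T_ref - T_actual) / 10 = (20 - 15.5) / 10 = 0.45
Q10 factor = 2.0^0.45 = 1.36604
t_adjusted = 4 * 1.36604 = 5.46 hours

5.46


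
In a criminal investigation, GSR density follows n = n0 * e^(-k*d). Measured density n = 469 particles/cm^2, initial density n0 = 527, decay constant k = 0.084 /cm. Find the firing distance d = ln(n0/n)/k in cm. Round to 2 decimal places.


GSR distance calculation:
n0/n = 527 / 469 = 1.123667
ln(n0/n) = 0.116597
d = 0.116597 / 0.084 = 1.39 cm

1.39


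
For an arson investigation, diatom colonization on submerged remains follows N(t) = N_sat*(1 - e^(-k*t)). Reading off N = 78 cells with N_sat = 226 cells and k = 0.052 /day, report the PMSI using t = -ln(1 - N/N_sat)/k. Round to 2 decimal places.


PMSI from diatom colonization curve:
N / N_sat = 78 / 226 = 0.345133
1 - N/N_sat = 0.654867
ln(1 - N/N_sat) = -0.423323
t = -ln(1 - N/N_sat) / k = -(-0.423323) / 0.052 = 8.14 days

8.14


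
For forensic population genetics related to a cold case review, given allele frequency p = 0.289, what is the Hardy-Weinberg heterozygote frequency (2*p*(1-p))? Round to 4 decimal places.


Hardy-Weinberg heterozygote frequency:
q = 1 - p = 1 - 0.289 = 0.711
2pq = 2 * 0.289 * 0.711 = 0.4110

0.4110
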